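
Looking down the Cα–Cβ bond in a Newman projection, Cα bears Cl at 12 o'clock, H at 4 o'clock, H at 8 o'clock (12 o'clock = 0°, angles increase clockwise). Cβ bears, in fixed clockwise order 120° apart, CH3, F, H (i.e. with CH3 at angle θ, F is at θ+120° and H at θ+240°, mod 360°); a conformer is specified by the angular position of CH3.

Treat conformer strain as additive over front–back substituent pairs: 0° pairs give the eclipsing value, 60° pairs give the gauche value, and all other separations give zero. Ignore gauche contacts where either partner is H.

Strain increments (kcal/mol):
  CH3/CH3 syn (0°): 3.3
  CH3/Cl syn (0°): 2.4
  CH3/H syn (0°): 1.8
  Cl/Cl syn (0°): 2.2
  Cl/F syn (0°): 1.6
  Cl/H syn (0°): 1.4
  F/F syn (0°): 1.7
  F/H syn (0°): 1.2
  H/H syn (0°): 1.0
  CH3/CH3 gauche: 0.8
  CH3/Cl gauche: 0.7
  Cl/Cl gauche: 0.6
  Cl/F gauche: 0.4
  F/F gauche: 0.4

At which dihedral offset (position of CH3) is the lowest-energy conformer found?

CH3 at 0° is eclipsed. Cl at 0° is eclipsed with CH3 at 0° (2.4); H at 120° is eclipsed with F at 120° (1.2); H at 240° is eclipsed with H at 240° (1.0). Total 4.6 kcal/mol.
CH3 at 60° is staggered. Cl at 0° is gauche with CH3 at 60° (0.7). Total 0.7 kcal/mol.
CH3 at 120° is eclipsed. Cl at 0° is eclipsed with H at 0° (1.4); H at 120° is eclipsed with CH3 at 120° (1.8); H at 240° is eclipsed with F at 240° (1.2). Total 4.4 kcal/mol.
CH3 at 180° is staggered. Cl at 0° is gauche with F at 300° (0.4). Total 0.4 kcal/mol.
CH3 at 240° is eclipsed. Cl at 0° is eclipsed with F at 0° (1.6); H at 120° is eclipsed with H at 120° (1.0); H at 240° is eclipsed with CH3 at 240° (1.8). Total 4.4 kcal/mol.
CH3 at 300° is staggered. Cl at 0° is gauche with CH3 at 300° (0.7); Cl at 0° is gauche with F at 60° (0.4). Total 1.1 kcal/mol.
The minimum (0.4 kcal/mol) occurs with CH3 at 180°.

180°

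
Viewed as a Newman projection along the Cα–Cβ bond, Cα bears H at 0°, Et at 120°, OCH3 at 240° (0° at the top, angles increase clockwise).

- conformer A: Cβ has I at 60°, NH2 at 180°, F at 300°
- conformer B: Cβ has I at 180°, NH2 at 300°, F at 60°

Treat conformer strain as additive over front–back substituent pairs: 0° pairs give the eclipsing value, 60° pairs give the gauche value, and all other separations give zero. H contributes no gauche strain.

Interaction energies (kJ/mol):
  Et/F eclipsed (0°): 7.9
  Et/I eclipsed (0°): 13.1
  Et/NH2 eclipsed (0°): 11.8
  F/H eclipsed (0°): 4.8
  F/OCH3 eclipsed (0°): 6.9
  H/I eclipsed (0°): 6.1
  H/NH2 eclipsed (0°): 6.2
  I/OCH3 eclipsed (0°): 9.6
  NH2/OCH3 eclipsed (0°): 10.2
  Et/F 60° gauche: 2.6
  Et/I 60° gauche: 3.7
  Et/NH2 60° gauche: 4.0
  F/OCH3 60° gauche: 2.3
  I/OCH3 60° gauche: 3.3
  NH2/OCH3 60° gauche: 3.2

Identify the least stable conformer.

A

A (staggered): Et(120°)/I(60°) gauche 3.7; Et(120°)/NH2(180°) gauche 4.0; OCH3(240°)/NH2(180°) gauche 3.2; OCH3(240°)/F(300°) gauche 2.3 → 13.2 kJ/mol.
B (staggered): Et(120°)/I(180°) gauche 3.7; Et(120°)/F(60°) gauche 2.6; OCH3(240°)/I(180°) gauche 3.3; OCH3(240°)/NH2(300°) gauche 3.2 → 12.8 kJ/mol.
A has the highest total (13.2 kJ/mol).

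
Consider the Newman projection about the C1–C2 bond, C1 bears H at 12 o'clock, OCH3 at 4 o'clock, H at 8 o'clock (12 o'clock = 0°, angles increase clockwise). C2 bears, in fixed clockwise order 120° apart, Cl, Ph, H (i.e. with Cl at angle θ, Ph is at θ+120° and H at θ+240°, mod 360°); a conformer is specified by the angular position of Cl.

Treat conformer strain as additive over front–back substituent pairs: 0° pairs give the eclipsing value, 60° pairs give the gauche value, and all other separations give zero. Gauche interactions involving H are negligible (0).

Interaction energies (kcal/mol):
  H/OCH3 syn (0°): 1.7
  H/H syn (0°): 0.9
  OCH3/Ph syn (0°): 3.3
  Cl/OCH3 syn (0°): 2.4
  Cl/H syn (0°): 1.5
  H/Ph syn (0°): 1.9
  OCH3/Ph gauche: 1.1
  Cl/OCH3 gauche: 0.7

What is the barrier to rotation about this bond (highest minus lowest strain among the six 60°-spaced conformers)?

5.0 kcal/mol

Cl at 0° (eclipsed): H(0°)/Cl(0°) eclipsed 1.5; OCH3(120°)/Ph(120°) eclipsed 3.3; H(240°)/H(240°) eclipsed 0.9 → 5.7 kcal/mol.
Cl at 60° (staggered): OCH3(120°)/Cl(60°) gauche 0.7; OCH3(120°)/Ph(180°) gauche 1.1 → 1.8 kcal/mol.
Cl at 120° (eclipsed): H(0°)/H(0°) eclipsed 0.9; OCH3(120°)/Cl(120°) eclipsed 2.4; H(240°)/Ph(240°) eclipsed 1.9 → 5.2 kcal/mol.
Cl at 180° (staggered): OCH3(120°)/Cl(180°) gauche 0.7 → 0.7 kcal/mol.
Cl at 240° (eclipsed): H(0°)/Ph(0°) eclipsed 1.9; OCH3(120°)/H(120°) eclipsed 1.7; H(240°)/Cl(240°) eclipsed 1.5 → 5.1 kcal/mol.
Cl at 300° (staggered): OCH3(120°)/Ph(60°) gauche 1.1 → 1.1 kcal/mol.
Max at 0° (5.7 kcal/mol), min at 180° (0.7 kcal/mol); barrier = 5.0 kcal/mol.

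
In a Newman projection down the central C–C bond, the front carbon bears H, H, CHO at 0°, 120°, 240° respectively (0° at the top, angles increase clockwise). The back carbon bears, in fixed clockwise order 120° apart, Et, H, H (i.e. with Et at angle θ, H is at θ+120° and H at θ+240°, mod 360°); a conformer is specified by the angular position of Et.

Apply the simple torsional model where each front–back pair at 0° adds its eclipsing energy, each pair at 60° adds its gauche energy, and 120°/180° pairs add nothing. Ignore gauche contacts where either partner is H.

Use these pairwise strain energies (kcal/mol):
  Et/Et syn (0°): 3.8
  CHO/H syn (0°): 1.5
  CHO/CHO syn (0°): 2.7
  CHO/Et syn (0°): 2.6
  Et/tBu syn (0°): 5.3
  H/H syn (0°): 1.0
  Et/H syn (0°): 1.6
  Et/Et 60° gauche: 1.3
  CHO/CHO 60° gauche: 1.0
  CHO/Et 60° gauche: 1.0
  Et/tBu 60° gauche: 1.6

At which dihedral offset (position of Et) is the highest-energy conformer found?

Et at 0° (eclipsed): H–Et eclipsed, H–H eclipsed, CHO–H eclipsed; 1.6 + 1.0 + 1.5 = 4.1 kcal/mol.
Et at 60° (staggered): no non-H gauche contacts → 0.0 kcal/mol.
Et at 120° (eclipsed): H–H eclipsed, H–Et eclipsed, CHO–H eclipsed; 1.0 + 1.6 + 1.5 = 4.1 kcal/mol.
Et at 180° (staggered): CHO–Et gauche; 1.0 = 1.0 kcal/mol.
Et at 240° (eclipsed): H–H eclipsed, H–H eclipsed, CHO–Et eclipsed; 1.0 + 1.0 + 2.6 = 4.6 kcal/mol.
Et at 300° (staggered): CHO–Et gauche; 1.0 = 1.0 kcal/mol.
The maximum (4.6 kcal/mol) occurs with Et at 240°.

240°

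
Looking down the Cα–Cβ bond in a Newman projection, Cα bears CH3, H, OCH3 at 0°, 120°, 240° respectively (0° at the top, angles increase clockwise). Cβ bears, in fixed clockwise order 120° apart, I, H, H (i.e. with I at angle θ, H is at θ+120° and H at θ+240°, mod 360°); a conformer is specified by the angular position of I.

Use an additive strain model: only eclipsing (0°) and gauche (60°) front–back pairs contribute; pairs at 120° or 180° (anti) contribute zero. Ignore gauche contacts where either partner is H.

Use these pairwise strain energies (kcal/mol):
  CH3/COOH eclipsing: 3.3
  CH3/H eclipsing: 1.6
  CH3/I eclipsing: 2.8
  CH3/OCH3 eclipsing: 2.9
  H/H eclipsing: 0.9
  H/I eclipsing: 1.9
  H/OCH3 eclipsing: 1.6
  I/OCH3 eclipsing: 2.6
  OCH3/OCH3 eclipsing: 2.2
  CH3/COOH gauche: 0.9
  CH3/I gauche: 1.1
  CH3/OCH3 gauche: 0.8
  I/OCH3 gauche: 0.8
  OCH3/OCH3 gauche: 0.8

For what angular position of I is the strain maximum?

0°

I at 0° (eclipsed): CH3–I eclipsed, H–H eclipsed, OCH3–H eclipsed; 2.8 + 0.9 + 1.6 = 5.3 kcal/mol.
I at 60° (staggered): CH3–I gauche; 1.1 = 1.1 kcal/mol.
I at 120° (eclipsed): CH3–H eclipsed, H–I eclipsed, OCH3–H eclipsed; 1.6 + 1.9 + 1.6 = 5.1 kcal/mol.
I at 180° (staggered): OCH3–I gauche; 0.8 = 0.8 kcal/mol.
I at 240° (eclipsed): CH3–H eclipsed, H–H eclipsed, OCH3–I eclipsed; 1.6 + 0.9 + 2.6 = 5.1 kcal/mol.
I at 300° (staggered): CH3–I gauche, OCH3–I gauche; 1.1 + 0.8 = 1.9 kcal/mol.
The maximum (5.3 kcal/mol) occurs with I at 0°.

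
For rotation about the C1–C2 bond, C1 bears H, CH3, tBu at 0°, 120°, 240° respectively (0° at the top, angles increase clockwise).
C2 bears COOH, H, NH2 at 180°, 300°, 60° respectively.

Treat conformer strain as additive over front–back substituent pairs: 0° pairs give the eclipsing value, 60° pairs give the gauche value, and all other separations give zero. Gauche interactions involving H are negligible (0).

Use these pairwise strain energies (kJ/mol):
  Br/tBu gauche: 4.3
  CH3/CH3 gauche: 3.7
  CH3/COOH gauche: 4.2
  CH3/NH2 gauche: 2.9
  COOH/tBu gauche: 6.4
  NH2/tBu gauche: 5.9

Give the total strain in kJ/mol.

This conformer is staggered. CH3 at 120° is gauche with COOH at 180° (4.2); CH3 at 120° is gauche with NH2 at 60° (2.9); tBu at 240° is gauche with COOH at 180° (6.4). Total 13.5 kJ/mol.

13.5 kJ/mol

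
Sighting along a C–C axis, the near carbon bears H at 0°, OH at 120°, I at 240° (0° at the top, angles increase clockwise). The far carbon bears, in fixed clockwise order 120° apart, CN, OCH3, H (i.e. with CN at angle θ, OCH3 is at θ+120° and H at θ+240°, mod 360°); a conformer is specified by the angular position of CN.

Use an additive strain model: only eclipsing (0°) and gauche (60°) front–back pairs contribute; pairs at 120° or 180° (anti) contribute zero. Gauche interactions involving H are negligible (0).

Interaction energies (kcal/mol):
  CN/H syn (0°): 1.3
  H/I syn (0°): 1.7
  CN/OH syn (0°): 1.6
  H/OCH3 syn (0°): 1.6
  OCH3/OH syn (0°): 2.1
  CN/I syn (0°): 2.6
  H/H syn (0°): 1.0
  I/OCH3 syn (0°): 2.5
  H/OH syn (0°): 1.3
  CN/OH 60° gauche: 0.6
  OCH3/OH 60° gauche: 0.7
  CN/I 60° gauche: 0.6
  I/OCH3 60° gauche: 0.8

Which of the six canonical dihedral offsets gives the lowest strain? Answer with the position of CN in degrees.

300°

CN at 0° (eclipsed): H(0°)/CN(0°) eclipsed 1.3; OH(120°)/OCH3(120°) eclipsed 2.1; I(240°)/H(240°) eclipsed 1.7 → 5.1 kcal/mol.
CN at 60° (staggered): OH(120°)/CN(60°) gauche 0.6; OH(120°)/OCH3(180°) gauche 0.7; I(240°)/OCH3(180°) gauche 0.8 → 2.1 kcal/mol.
CN at 120° (eclipsed): H(0°)/H(0°) eclipsed 1.0; OH(120°)/CN(120°) eclipsed 1.6; I(240°)/OCH3(240°) eclipsed 2.5 → 5.1 kcal/mol.
CN at 180° (staggered): OH(120°)/CN(180°) gauche 0.6; I(240°)/CN(180°) gauche 0.6; I(240°)/OCH3(300°) gauche 0.8 → 2.0 kcal/mol.
CN at 240° (eclipsed): H(0°)/OCH3(0°) eclipsed 1.6; OH(120°)/H(120°) eclipsed 1.3; I(240°)/CN(240°) eclipsed 2.6 → 5.5 kcal/mol.
CN at 300° (staggered): OH(120°)/OCH3(60°) gauche 0.7; I(240°)/CN(300°) gauche 0.6 → 1.3 kcal/mol.
The minimum (1.3 kcal/mol) occurs with CN at 300°.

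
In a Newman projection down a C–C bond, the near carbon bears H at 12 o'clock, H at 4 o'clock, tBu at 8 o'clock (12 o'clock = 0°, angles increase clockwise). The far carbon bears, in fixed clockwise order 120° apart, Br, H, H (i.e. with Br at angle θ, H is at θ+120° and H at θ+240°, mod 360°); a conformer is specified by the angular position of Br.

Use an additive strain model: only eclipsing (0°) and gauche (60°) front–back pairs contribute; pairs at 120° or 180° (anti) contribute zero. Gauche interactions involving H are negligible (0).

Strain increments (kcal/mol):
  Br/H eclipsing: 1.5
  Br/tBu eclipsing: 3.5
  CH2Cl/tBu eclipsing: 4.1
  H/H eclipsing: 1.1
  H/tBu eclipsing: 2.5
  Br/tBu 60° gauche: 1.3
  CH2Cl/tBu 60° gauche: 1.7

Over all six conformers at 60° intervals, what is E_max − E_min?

Br at 0° (eclipsed): H–Br eclipsed, H–H eclipsed, tBu–H eclipsed; 1.5 + 1.1 + 2.5 = 5.1 kcal/mol.
Br at 60° (staggered): no non-H gauche contacts → 0.0 kcal/mol.
Br at 120° (eclipsed): H–H eclipsed, H–Br eclipsed, tBu–H eclipsed; 1.1 + 1.5 + 2.5 = 5.1 kcal/mol.
Br at 180° (staggered): tBu–Br gauche; 1.3 = 1.3 kcal/mol.
Br at 240° (eclipsed): H–H eclipsed, H–H eclipsed, tBu–Br eclipsed; 1.1 + 1.1 + 3.5 = 5.7 kcal/mol.
Br at 300° (staggered): tBu–Br gauche; 1.3 = 1.3 kcal/mol.
Max at 240° (5.7 kcal/mol), min at 60° (0.0 kcal/mol); barrier = 5.7 kcal/mol.

5.7 kcal/mol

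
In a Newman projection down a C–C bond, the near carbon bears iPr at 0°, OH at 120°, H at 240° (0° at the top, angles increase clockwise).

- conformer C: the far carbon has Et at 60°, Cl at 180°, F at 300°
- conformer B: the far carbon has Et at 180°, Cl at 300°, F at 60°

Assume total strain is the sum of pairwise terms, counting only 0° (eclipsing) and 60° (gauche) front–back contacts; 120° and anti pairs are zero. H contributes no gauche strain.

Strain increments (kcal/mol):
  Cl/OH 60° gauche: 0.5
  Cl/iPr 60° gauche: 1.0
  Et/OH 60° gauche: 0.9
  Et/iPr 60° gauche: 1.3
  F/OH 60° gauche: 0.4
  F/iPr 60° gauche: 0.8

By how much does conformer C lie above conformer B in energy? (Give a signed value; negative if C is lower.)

+0.4 kcal/mol

C (staggered): iPr(0°)/Et(60°) gauche 1.3; iPr(0°)/F(300°) gauche 0.8; OH(120°)/Et(60°) gauche 0.9; OH(120°)/Cl(180°) gauche 0.5 → 3.5 kcal/mol.
B (staggered): iPr(0°)/Cl(300°) gauche 1.0; iPr(0°)/F(60°) gauche 0.8; OH(120°)/Et(180°) gauche 0.9; OH(120°)/F(60°) gauche 0.4 → 3.1 kcal/mol.
E(C) − E(B) = 3.5 − 3.1 = +0.4 kcal/mol.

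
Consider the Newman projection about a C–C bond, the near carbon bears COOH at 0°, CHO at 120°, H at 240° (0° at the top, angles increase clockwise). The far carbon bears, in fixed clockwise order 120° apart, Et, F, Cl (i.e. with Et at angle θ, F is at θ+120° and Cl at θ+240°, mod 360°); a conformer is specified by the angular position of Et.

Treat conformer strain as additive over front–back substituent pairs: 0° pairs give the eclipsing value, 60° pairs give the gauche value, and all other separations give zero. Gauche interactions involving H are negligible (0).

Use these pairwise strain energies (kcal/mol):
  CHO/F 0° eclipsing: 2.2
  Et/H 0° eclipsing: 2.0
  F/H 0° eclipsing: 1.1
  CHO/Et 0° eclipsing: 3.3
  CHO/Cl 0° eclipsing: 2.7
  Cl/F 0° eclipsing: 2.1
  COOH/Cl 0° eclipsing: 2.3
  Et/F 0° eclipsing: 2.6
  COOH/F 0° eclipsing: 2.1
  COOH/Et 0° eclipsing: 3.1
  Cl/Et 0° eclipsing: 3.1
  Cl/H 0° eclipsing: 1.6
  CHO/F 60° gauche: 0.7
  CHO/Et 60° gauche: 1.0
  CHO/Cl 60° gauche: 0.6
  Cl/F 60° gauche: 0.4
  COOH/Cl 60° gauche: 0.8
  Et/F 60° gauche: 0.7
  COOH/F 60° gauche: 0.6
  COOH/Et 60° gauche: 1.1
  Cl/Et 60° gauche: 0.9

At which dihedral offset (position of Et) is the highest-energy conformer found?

Et at 0° is eclipsed. COOH at 0° is eclipsed with Et at 0° (3.1); CHO at 120° is eclipsed with F at 120° (2.2); H at 240° is eclipsed with Cl at 240° (1.6). Total 6.9 kcal/mol.
Et at 60° is staggered. COOH at 0° is gauche with Et at 60° (1.1); COOH at 0° is gauche with Cl at 300° (0.8); CHO at 120° is gauche with Et at 60° (1.0); CHO at 120° is gauche with F at 180° (0.7). Total 3.6 kcal/mol.
Et at 120° is eclipsed. COOH at 0° is eclipsed with Cl at 0° (2.3); CHO at 120° is eclipsed with Et at 120° (3.3); H at 240° is eclipsed with F at 240° (1.1). Total 6.7 kcal/mol.
Et at 180° is staggered. COOH at 0° is gauche with F at 300° (0.6); COOH at 0° is gauche with Cl at 60° (0.8); CHO at 120° is gauche with Et at 180° (1.0); CHO at 120° is gauche with Cl at 60° (0.6). Total 3.0 kcal/mol.
Et at 240° is eclipsed. COOH at 0° is eclipsed with F at 0° (2.1); CHO at 120° is eclipsed with Cl at 120° (2.7); H at 240° is eclipsed with Et at 240° (2.0). Total 6.8 kcal/mol.
Et at 300° is staggered. COOH at 0° is gauche with Et at 300° (1.1); COOH at 0° is gauche with F at 60° (0.6); CHO at 120° is gauche with F at 60° (0.7); CHO at 120° is gauche with Cl at 180° (0.6). Total 3.0 kcal/mol.
The maximum (6.9 kcal/mol) occurs with Et at 0°.

0°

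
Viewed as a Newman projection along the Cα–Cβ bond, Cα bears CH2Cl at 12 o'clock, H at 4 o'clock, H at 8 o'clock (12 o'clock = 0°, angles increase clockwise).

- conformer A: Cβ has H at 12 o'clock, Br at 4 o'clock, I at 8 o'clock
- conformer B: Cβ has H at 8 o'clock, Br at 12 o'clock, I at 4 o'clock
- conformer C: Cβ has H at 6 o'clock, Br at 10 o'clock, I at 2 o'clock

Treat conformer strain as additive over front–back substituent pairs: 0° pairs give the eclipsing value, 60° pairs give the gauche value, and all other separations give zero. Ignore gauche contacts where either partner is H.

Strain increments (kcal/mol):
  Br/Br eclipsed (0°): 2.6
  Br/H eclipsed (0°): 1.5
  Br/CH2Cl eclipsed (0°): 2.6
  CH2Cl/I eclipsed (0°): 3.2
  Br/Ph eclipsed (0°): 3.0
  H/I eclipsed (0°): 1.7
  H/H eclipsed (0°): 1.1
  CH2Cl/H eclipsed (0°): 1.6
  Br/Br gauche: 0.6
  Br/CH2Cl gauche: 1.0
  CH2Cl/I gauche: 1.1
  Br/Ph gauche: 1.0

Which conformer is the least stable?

A (eclipsed): CH2Cl(0°)/H(0°) eclipsed 1.6; H(120°)/Br(120°) eclipsed 1.5; H(240°)/I(240°) eclipsed 1.7 → 4.8 kcal/mol.
B (eclipsed): CH2Cl(0°)/Br(0°) eclipsed 2.6; H(120°)/I(120°) eclipsed 1.7; H(240°)/H(240°) eclipsed 1.1 → 5.4 kcal/mol.
C (staggered): CH2Cl(0°)/Br(300°) gauche 1.0; CH2Cl(0°)/I(60°) gauche 1.1 → 2.1 kcal/mol.
B has the highest total (5.4 kcal/mol).

B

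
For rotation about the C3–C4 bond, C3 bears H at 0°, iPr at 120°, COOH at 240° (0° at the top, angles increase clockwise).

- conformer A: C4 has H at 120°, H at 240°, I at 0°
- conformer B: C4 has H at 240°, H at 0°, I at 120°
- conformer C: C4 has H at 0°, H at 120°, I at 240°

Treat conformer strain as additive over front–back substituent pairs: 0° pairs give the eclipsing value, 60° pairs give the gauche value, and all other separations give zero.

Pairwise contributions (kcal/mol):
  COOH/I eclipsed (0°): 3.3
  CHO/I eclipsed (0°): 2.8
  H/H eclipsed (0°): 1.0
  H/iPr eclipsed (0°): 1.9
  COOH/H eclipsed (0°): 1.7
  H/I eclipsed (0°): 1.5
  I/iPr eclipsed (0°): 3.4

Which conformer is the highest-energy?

A is eclipsed. H at 0° is eclipsed with I at 0° (1.5); iPr at 120° is eclipsed with H at 120° (1.9); COOH at 240° is eclipsed with H at 240° (1.7). Total 5.1 kcal/mol.
B is eclipsed. H at 0° is eclipsed with H at 0° (1.0); iPr at 120° is eclipsed with I at 120° (3.4); COOH at 240° is eclipsed with H at 240° (1.7). Total 6.1 kcal/mol.
C is eclipsed. H at 0° is eclipsed with H at 0° (1.0); iPr at 120° is eclipsed with H at 120° (1.9); COOH at 240° is eclipsed with I at 240° (3.3). Total 6.2 kcal/mol.
C has the highest total (6.2 kcal/mol).

C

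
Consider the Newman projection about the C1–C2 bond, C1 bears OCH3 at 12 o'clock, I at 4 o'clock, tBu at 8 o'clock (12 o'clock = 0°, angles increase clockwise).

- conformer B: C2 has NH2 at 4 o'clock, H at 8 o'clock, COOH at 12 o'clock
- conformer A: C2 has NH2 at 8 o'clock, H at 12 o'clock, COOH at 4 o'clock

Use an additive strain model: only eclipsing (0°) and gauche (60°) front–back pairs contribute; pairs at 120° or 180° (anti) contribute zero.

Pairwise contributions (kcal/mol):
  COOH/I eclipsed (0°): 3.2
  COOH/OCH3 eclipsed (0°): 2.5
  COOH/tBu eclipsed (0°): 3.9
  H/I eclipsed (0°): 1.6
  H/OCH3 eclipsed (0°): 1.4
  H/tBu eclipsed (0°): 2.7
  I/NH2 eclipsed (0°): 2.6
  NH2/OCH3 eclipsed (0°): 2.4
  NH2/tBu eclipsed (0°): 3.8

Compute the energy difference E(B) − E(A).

-0.6 kcal/mol

B (eclipsed): OCH3–COOH eclipsed, I–NH2 eclipsed, tBu–H eclipsed; 2.5 + 2.6 + 2.7 = 7.8 kcal/mol.
A (eclipsed): OCH3–H eclipsed, I–COOH eclipsed, tBu–NH2 eclipsed; 1.4 + 3.2 + 3.8 = 8.4 kcal/mol.
E(B) − E(A) = 7.8 − 8.4 = -0.6 kcal/mol.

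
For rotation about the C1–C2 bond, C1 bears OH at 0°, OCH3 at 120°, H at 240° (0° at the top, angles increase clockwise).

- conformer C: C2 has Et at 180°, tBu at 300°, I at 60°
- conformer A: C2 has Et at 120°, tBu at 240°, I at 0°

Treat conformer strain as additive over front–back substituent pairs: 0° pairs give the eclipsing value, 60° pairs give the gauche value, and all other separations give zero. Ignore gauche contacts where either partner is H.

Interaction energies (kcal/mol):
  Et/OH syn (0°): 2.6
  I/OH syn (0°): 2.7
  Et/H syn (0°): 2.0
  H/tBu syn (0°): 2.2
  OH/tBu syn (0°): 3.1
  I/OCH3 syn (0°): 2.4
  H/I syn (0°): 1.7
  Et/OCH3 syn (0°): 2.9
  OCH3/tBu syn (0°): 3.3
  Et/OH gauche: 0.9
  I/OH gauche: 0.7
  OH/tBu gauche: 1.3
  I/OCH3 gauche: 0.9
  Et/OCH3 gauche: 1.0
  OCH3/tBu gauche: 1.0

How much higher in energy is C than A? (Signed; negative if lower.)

-3.9 kcal/mol

C (staggered): OH–tBu gauche, OH–I gauche, OCH3–Et gauche, OCH3–I gauche; 1.3 + 0.7 + 1.0 + 0.9 = 3.9 kcal/mol.
A (eclipsed): OH–I eclipsed, OCH3–Et eclipsed, H–tBu eclipsed; 2.7 + 2.9 + 2.2 = 7.8 kcal/mol.
E(C) − E(A) = 3.9 − 7.8 = -3.9 kcal/mol.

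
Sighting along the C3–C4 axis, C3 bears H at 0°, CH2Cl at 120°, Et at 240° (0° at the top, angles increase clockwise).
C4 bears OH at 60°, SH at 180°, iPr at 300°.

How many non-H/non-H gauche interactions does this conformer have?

Non-H gauche pairs: CH2Cl(120°)/OH(60°); CH2Cl(120°)/SH(180°); Et(240°)/SH(180°); Et(240°)/iPr(300°) — 4 interactions.

4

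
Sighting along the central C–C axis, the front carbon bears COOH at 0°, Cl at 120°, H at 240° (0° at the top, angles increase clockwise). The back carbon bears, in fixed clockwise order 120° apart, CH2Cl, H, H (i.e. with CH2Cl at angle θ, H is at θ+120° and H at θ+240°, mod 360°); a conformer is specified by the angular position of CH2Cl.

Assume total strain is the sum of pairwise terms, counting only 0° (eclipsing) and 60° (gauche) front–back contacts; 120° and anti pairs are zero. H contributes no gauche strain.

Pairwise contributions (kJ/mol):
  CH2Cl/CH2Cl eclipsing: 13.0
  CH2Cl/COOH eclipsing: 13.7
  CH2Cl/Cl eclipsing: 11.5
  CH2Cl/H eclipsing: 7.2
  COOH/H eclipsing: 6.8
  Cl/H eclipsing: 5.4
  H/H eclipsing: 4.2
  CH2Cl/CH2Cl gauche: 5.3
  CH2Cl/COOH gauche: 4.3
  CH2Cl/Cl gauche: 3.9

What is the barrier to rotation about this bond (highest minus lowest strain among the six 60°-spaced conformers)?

CH2Cl at 0° (eclipsed): COOH–CH2Cl eclipsed, Cl–H eclipsed, H–H eclipsed; 13.7 + 5.4 + 4.2 = 23.3 kJ/mol.
CH2Cl at 60° (staggered): COOH–CH2Cl gauche, Cl–CH2Cl gauche; 4.3 + 3.9 = 8.2 kJ/mol.
CH2Cl at 120° (eclipsed): COOH–H eclipsed, Cl–CH2Cl eclipsed, H–H eclipsed; 6.8 + 11.5 + 4.2 = 22.5 kJ/mol.
CH2Cl at 180° (staggered): Cl–CH2Cl gauche; 3.9 = 3.9 kJ/mol.
CH2Cl at 240° (eclipsed): COOH–H eclipsed, Cl–H eclipsed, H–CH2Cl eclipsed; 6.8 + 5.4 + 7.2 = 19.4 kJ/mol.
CH2Cl at 300° (staggered): COOH–CH2Cl gauche; 4.3 = 4.3 kJ/mol.
Max at 0° (23.3 kJ/mol), min at 180° (3.9 kJ/mol); barrier = 19.4 kJ/mol.

19.4 kJ/mol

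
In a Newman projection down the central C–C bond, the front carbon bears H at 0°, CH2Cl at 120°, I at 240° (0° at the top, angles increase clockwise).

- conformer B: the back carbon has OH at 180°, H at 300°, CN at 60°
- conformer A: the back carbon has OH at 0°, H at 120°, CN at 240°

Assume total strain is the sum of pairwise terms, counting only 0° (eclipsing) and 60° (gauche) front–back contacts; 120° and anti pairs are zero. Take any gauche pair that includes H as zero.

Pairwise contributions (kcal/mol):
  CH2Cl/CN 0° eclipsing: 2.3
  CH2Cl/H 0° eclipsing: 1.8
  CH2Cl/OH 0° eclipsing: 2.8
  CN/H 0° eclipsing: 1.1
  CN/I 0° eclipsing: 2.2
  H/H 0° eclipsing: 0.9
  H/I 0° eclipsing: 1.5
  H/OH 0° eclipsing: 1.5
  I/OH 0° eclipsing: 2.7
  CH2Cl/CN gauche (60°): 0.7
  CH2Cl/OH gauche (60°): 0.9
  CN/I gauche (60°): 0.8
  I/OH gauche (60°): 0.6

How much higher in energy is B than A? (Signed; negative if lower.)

-3.3 kcal/mol

B is staggered. CH2Cl at 120° is gauche with OH at 180° (0.9); CH2Cl at 120° is gauche with CN at 60° (0.7); I at 240° is gauche with OH at 180° (0.6). Total 2.2 kcal/mol.
A is eclipsed. H at 0° is eclipsed with OH at 0° (1.5); CH2Cl at 120° is eclipsed with H at 120° (1.8); I at 240° is eclipsed with CN at 240° (2.2). Total 5.5 kcal/mol.
E(B) − E(A) = 2.2 − 5.5 = -3.3 kcal/mol.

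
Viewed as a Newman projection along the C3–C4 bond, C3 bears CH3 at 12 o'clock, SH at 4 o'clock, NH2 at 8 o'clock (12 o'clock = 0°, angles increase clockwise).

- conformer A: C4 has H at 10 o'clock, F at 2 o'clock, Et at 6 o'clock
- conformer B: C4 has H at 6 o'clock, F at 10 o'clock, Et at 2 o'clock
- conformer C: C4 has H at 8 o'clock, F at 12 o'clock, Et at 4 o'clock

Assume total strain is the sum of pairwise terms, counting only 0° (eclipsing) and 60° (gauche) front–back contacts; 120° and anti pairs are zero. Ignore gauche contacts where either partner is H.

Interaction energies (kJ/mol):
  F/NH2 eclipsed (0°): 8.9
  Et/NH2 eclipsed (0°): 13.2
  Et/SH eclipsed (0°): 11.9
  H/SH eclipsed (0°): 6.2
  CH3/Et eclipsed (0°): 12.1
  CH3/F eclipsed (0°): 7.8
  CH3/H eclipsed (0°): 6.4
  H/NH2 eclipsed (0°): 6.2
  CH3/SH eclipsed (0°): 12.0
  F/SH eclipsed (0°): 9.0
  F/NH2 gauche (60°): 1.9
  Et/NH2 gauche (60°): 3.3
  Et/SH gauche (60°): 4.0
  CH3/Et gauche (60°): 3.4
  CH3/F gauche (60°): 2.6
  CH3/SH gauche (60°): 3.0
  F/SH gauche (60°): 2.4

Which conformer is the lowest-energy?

B

A is staggered. CH3 at 0° is gauche with F at 60° (2.6); SH at 120° is gauche with F at 60° (2.4); SH at 120° is gauche with Et at 180° (4.0); NH2 at 240° is gauche with Et at 180° (3.3). Total 12.3 kJ/mol.
B is staggered. CH3 at 0° is gauche with F at 300° (2.6); CH3 at 0° is gauche with Et at 60° (3.4); SH at 120° is gauche with Et at 60° (4.0); NH2 at 240° is gauche with F at 300° (1.9). Total 11.9 kJ/mol.
C is eclipsed. CH3 at 0° is eclipsed with F at 0° (7.8); SH at 120° is eclipsed with Et at 120° (11.9); NH2 at 240° is eclipsed with H at 240° (6.2). Total 25.9 kJ/mol.
B has the lowest total (11.9 kJ/mol).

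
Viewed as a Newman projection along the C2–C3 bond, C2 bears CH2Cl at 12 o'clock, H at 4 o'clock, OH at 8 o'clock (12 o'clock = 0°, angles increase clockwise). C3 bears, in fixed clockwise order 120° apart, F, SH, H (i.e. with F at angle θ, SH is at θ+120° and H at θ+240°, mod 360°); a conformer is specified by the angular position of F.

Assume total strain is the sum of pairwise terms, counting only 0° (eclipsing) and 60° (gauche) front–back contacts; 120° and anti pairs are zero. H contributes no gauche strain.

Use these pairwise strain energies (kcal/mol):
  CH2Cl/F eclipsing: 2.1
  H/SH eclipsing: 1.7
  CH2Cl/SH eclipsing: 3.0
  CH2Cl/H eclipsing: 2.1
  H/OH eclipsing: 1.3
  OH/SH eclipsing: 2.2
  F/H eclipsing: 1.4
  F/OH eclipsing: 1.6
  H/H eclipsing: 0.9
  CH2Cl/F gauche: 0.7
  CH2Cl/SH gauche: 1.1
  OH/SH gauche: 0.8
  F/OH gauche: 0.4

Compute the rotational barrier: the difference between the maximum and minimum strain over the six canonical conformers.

F at 0° (eclipsed): CH2Cl–F eclipsed, H–SH eclipsed, OH–H eclipsed; 2.1 + 1.7 + 1.3 = 5.1 kcal/mol.
F at 60° (staggered): CH2Cl–F gauche, OH–SH gauche; 0.7 + 0.8 = 1.5 kcal/mol.
F at 120° (eclipsed): CH2Cl–H eclipsed, H–F eclipsed, OH–SH eclipsed; 2.1 + 1.4 + 2.2 = 5.7 kcal/mol.
F at 180° (staggered): CH2Cl–SH gauche, OH–F gauche, OH–SH gauche; 1.1 + 0.4 + 0.8 = 2.3 kcal/mol.
F at 240° (eclipsed): CH2Cl–SH eclipsed, H–H eclipsed, OH–F eclipsed; 3.0 + 0.9 + 1.6 = 5.5 kcal/mol.
F at 300° (staggered): CH2Cl–F gauche, CH2Cl–SH gauche, OH–F gauche; 0.7 + 1.1 + 0.4 = 2.2 kcal/mol.
Max at 120° (5.7 kcal/mol), min at 60° (1.5 kcal/mol); barrier = 4.2 kcal/mol.

4.2 kcal/mol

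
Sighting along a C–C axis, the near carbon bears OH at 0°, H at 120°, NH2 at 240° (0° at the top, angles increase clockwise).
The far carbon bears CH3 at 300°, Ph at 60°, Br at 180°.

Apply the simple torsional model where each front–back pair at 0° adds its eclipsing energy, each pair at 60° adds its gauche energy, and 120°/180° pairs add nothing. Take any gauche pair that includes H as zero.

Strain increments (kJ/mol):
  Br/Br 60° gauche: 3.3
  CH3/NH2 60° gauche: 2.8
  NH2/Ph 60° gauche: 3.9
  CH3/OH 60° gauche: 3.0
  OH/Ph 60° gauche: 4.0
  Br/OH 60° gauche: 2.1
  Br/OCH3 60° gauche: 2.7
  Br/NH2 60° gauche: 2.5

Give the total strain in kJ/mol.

This conformer (staggered): OH–CH3 gauche, OH–Ph gauche, NH2–CH3 gauche, NH2–Br gauche; 3.0 + 4.0 + 2.8 + 2.5 = 12.3 kJ/mol.

12.3 kJ/mol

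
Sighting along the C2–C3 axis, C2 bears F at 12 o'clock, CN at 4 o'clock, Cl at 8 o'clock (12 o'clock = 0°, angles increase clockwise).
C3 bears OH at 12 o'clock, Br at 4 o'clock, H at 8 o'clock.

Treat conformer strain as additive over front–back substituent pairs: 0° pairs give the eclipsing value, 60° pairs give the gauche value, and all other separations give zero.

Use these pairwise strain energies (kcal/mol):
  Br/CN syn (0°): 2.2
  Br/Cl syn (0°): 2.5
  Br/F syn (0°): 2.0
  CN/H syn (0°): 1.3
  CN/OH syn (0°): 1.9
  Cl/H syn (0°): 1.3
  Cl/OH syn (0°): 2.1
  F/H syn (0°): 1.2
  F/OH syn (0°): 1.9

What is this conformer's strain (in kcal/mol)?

5.4 kcal/mol

This conformer (eclipsed): F(0°)/OH(0°) eclipsed 1.9; CN(120°)/Br(120°) eclipsed 2.2; Cl(240°)/H(240°) eclipsed 1.3 → 5.4 kcal/mol.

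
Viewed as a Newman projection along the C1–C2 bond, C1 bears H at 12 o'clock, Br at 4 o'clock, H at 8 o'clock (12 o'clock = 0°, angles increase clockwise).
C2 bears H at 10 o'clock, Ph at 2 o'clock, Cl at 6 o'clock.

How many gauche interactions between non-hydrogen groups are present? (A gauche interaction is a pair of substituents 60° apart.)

2

Non-H gauche pairs: Br(120°)/Ph(60°); Br(120°)/Cl(180°) — 2 interactions.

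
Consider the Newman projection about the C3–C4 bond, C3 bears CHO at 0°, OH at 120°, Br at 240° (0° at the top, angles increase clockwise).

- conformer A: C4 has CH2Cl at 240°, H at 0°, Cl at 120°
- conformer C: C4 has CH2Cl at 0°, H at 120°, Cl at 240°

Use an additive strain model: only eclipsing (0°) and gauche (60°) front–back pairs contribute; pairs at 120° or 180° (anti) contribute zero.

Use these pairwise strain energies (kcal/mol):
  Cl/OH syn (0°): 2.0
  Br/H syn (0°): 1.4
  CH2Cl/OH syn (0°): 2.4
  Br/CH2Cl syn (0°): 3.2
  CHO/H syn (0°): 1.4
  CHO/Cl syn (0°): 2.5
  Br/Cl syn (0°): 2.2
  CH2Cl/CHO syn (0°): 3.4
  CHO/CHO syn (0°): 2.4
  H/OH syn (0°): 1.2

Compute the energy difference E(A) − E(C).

A (eclipsed): CHO(0°)/H(0°) eclipsed 1.4; OH(120°)/Cl(120°) eclipsed 2.0; Br(240°)/CH2Cl(240°) eclipsed 3.2 → 6.6 kcal/mol.
C (eclipsed): CHO(0°)/CH2Cl(0°) eclipsed 3.4; OH(120°)/H(120°) eclipsed 1.2; Br(240°)/Cl(240°) eclipsed 2.2 → 6.8 kcal/mol.
E(A) − E(C) = 6.6 − 6.8 = -0.2 kcal/mol.

-0.2 kcal/mol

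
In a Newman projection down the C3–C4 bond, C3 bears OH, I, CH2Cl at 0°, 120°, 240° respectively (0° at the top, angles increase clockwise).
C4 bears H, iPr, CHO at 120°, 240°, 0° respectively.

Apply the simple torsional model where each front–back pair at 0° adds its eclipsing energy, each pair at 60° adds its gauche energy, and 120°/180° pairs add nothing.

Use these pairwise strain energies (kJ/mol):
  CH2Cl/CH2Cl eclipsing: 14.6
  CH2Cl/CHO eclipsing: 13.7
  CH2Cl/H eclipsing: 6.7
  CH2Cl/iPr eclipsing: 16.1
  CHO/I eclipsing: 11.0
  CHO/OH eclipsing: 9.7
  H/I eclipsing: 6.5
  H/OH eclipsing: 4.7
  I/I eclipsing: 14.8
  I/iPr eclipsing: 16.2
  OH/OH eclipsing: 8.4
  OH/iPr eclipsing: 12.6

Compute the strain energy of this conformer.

32.3 kJ/mol

This conformer is eclipsed. OH at 0° is eclipsed with CHO at 0° (9.7); I at 120° is eclipsed with H at 120° (6.5); CH2Cl at 240° is eclipsed with iPr at 240° (16.1). Total 32.3 kJ/mol.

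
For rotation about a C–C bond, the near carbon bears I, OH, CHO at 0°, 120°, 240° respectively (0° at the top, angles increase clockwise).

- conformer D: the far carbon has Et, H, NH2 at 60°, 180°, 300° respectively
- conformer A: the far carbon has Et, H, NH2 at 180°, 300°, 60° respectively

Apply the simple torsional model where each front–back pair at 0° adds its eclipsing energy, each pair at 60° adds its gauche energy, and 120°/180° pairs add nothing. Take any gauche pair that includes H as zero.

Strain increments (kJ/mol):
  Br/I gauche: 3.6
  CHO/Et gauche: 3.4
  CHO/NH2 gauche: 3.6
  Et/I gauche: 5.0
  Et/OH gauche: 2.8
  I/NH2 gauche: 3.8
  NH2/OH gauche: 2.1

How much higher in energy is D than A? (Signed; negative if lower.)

D (staggered): I(0°)/Et(60°) gauche 5.0; I(0°)/NH2(300°) gauche 3.8; OH(120°)/Et(60°) gauche 2.8; CHO(240°)/NH2(300°) gauche 3.6 → 15.2 kJ/mol.
A (staggered): I(0°)/NH2(60°) gauche 3.8; OH(120°)/Et(180°) gauche 2.8; OH(120°)/NH2(60°) gauche 2.1; CHO(240°)/Et(180°) gauche 3.4 → 12.1 kJ/mol.
E(D) − E(A) = 15.2 − 12.1 = +3.1 kJ/mol.

+3.1 kJ/mol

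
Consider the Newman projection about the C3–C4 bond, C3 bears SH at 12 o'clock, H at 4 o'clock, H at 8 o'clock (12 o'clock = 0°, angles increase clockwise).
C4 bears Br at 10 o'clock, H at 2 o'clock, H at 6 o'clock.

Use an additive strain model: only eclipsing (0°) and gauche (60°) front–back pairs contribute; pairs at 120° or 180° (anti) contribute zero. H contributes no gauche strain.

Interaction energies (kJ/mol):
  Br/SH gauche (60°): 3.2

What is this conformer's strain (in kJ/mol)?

This conformer (staggered): SH(0°)/Br(300°) gauche 3.2 → 3.2 kJ/mol.

3.2 kJ/mol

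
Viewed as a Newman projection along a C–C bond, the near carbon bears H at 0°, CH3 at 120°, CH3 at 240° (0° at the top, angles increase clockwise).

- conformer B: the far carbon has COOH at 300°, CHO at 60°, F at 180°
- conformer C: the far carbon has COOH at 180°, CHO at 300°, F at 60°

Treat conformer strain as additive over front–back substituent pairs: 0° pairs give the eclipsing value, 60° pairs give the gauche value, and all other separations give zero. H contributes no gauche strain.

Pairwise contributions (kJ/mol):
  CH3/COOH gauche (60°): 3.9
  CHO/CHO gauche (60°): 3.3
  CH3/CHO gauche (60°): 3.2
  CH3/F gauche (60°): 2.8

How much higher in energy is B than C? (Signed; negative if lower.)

-1.1 kJ/mol

B (staggered): CH3–CHO gauche, CH3–F gauche, CH3–COOH gauche, CH3–F gauche; 3.2 + 2.8 + 3.9 + 2.8 = 12.7 kJ/mol.
C (staggered): CH3–COOH gauche, CH3–F gauche, CH3–COOH gauche, CH3–CHO gauche; 3.9 + 2.8 + 3.9 + 3.2 = 13.8 kJ/mol.
E(B) − E(C) = 12.7 − 13.8 = -1.1 kJ/mol.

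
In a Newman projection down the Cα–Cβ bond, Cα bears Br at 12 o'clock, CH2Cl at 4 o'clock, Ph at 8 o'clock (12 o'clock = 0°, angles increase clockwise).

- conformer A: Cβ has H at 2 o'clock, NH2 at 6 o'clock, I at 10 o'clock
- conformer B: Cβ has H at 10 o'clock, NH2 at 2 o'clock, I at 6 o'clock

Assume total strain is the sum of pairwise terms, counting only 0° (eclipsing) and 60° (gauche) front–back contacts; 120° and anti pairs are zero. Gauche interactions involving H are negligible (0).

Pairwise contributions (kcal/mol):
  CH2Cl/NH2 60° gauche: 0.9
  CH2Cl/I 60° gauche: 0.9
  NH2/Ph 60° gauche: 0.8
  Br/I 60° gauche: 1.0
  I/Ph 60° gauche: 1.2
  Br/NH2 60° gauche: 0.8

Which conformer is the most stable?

A (staggered): Br(0°)/I(300°) gauche 1.0; CH2Cl(120°)/NH2(180°) gauche 0.9; Ph(240°)/NH2(180°) gauche 0.8; Ph(240°)/I(300°) gauche 1.2 → 3.9 kcal/mol.
B (staggered): Br(0°)/NH2(60°) gauche 0.8; CH2Cl(120°)/NH2(60°) gauche 0.9; CH2Cl(120°)/I(180°) gauche 0.9; Ph(240°)/I(180°) gauche 1.2 → 3.8 kcal/mol.
B has the lowest total (3.8 kcal/mol).

B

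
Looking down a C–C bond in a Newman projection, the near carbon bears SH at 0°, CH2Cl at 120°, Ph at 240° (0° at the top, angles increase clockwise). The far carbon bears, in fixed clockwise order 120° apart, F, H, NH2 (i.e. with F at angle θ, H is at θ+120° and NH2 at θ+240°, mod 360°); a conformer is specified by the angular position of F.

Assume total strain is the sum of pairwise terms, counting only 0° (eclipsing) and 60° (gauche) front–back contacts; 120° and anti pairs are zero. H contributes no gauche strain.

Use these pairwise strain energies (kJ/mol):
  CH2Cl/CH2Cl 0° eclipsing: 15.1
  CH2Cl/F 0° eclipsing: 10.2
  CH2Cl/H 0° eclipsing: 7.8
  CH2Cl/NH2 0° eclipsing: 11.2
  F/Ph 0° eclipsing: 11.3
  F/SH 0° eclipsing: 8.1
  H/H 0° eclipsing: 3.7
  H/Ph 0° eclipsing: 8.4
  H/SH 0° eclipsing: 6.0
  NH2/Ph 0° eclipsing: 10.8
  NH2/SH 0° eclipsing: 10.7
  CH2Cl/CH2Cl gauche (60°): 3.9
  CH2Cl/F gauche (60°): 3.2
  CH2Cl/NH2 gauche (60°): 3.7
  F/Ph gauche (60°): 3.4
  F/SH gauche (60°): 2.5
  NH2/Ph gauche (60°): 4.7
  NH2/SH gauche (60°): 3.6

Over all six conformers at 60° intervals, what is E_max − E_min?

F at 0° (eclipsed): SH(0°)/F(0°) eclipsed 8.1; CH2Cl(120°)/H(120°) eclipsed 7.8; Ph(240°)/NH2(240°) eclipsed 10.8 → 26.7 kJ/mol.
F at 60° (staggered): SH(0°)/F(60°) gauche 2.5; SH(0°)/NH2(300°) gauche 3.6; CH2Cl(120°)/F(60°) gauche 3.2; Ph(240°)/NH2(300°) gauche 4.7 → 14.0 kJ/mol.
F at 120° (eclipsed): SH(0°)/NH2(0°) eclipsed 10.7; CH2Cl(120°)/F(120°) eclipsed 10.2; Ph(240°)/H(240°) eclipsed 8.4 → 29.3 kJ/mol.
F at 180° (staggered): SH(0°)/NH2(60°) gauche 3.6; CH2Cl(120°)/F(180°) gauche 3.2; CH2Cl(120°)/NH2(60°) gauche 3.7; Ph(240°)/F(180°) gauche 3.4 → 13.9 kJ/mol.
F at 240° (eclipsed): SH(0°)/H(0°) eclipsed 6.0; CH2Cl(120°)/NH2(120°) eclipsed 11.2; Ph(240°)/F(240°) eclipsed 11.3 → 28.5 kJ/mol.
F at 300° (staggered): SH(0°)/F(300°) gauche 2.5; CH2Cl(120°)/NH2(180°) gauche 3.7; Ph(240°)/F(300°) gauche 3.4; Ph(240°)/NH2(180°) gauche 4.7 → 14.3 kJ/mol.
Max at 120° (29.3 kJ/mol), min at 180° (13.9 kJ/mol); barrier = 15.4 kJ/mol.

15.4 kJ/mol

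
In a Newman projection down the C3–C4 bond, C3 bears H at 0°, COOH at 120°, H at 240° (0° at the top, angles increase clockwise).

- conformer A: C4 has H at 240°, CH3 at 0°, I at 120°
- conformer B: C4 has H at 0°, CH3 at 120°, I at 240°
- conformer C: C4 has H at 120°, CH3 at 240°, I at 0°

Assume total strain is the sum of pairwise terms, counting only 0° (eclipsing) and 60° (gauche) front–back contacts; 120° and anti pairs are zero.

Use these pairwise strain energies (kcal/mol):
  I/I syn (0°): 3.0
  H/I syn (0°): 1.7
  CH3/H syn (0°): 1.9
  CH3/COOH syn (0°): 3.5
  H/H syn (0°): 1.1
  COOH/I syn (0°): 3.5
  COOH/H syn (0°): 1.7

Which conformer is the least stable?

A is eclipsed. H at 0° is eclipsed with CH3 at 0° (1.9); COOH at 120° is eclipsed with I at 120° (3.5); H at 240° is eclipsed with H at 240° (1.1). Total 6.5 kcal/mol.
B is eclipsed. H at 0° is eclipsed with H at 0° (1.1); COOH at 120° is eclipsed with CH3 at 120° (3.5); H at 240° is eclipsed with I at 240° (1.7). Total 6.3 kcal/mol.
C is eclipsed. H at 0° is eclipsed with I at 0° (1.7); COOH at 120° is eclipsed with H at 120° (1.7); H at 240° is eclipsed with CH3 at 240° (1.9). Total 5.3 kcal/mol.
A has the highest total (6.5 kcal/mol).

A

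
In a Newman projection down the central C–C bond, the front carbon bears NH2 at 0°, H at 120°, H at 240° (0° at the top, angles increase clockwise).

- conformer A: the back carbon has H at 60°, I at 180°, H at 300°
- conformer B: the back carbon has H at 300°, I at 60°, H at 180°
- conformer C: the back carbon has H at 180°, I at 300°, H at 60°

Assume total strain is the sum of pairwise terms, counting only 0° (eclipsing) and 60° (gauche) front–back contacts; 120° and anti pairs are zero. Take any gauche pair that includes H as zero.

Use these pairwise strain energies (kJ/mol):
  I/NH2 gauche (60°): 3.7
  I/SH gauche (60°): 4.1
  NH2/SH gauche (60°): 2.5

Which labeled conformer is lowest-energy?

A (staggered): no non-H gauche contacts → 0.0 kJ/mol.
B (staggered): NH2(0°)/I(60°) gauche 3.7 → 3.7 kJ/mol.
C (staggered): NH2(0°)/I(300°) gauche 3.7 → 3.7 kJ/mol.
A has the lowest total (0.0 kJ/mol).

A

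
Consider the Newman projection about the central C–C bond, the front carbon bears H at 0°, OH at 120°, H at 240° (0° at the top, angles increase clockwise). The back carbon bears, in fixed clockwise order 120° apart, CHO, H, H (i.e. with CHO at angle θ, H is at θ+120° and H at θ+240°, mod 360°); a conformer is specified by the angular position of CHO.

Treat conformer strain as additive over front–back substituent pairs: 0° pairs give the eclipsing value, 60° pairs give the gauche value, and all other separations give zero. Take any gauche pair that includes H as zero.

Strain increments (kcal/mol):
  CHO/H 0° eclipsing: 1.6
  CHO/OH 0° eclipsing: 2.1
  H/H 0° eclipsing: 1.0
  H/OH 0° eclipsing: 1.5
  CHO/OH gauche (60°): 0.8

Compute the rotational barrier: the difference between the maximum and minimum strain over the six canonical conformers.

4.1 kcal/mol

CHO at 0° (eclipsed): H–CHO eclipsed, OH–H eclipsed, H–H eclipsed; 1.6 + 1.5 + 1.0 = 4.1 kcal/mol.
CHO at 60° (staggered): OH–CHO gauche; 0.8 = 0.8 kcal/mol.
CHO at 120° (eclipsed): H–H eclipsed, OH–CHO eclipsed, H–H eclipsed; 1.0 + 2.1 + 1.0 = 4.1 kcal/mol.
CHO at 180° (staggered): OH–CHO gauche; 0.8 = 0.8 kcal/mol.
CHO at 240° (eclipsed): H–H eclipsed, OH–H eclipsed, H–CHO eclipsed; 1.0 + 1.5 + 1.6 = 4.1 kcal/mol.
CHO at 300° (staggered): no non-H gauche contacts → 0.0 kcal/mol.
Max at 0° (4.1 kcal/mol), min at 300° (0.0 kcal/mol); barrier = 4.1 kcal/mol.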